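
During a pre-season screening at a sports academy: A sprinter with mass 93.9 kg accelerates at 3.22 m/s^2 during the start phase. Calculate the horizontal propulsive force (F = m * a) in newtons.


F = m * a
= 93.9 * 3.22
= 302.36 N

302.36 N


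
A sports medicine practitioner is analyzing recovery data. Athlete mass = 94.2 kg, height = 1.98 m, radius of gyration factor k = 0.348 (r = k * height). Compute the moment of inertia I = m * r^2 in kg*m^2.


r = k * height = 0.348 * 1.98 = 0.68904 m
r^2 = 0.68904^2 = 0.474776
I = 94.2 * 0.474776 = 44.724 kg*m^2

44.724 kg*m^2


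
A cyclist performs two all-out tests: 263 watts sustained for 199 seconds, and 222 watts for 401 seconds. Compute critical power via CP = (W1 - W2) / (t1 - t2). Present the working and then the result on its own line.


W1 = P1 * t1 = 263 * 199 = 52337 J
W2 = P2 * t2 = 222 * 401 = 89022 J
CP = (52337 - 89022) / (199 - 401)
= 181.61 W

181.61 W


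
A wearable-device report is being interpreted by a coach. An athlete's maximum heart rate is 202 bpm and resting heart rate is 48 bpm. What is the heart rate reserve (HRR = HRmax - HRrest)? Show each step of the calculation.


HRR = HRmax - HRrest
= 202 - 48
= 154 bpm

154 bpm


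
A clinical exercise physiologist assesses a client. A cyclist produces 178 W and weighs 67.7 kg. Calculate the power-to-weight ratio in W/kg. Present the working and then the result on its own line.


P/W = power / mass
= 178 / 67.7
= 2.629 W/kg

2.629 W/kg


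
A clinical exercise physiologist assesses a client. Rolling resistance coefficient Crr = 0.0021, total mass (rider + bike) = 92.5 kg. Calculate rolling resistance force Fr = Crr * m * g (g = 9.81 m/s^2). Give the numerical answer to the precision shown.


Fr = Crr * m * g
= 0.0021 * 92.5 * 9.81
= 1.906 N

1.906 N


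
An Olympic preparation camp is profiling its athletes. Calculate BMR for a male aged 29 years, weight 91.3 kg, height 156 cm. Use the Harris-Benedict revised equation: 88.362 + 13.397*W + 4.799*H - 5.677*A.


Substituting values:
W term = 13.397 * 91.3 = 1223.1461
H term = 4.799 * 156 = 748.644
A term = 5.677 * 29 = 164.633
BMR = 1895.52 kcal/day

1895.52 kcal/day


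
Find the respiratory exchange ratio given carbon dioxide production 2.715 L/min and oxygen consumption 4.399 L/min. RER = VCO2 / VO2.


VCO2 = 2.715 L/min
VO2 = 4.399 L/min
RER = 2.715 / 4.399 = 0.6172

0.6172


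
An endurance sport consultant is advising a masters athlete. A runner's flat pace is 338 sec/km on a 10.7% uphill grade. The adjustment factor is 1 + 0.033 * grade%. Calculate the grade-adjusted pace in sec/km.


Factor = 1 + 0.033 * 10.7 = 1.3531
Adjusted pace = 338 * 1.3531
= 457.35 sec/km

457.35 s/km


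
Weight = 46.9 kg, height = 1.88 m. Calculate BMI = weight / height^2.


height^2 = 1.88^2 = 3.5344
BMI = 46.9 / 3.5344 = 13.27 kg/m^2

13.27 kg/m^2


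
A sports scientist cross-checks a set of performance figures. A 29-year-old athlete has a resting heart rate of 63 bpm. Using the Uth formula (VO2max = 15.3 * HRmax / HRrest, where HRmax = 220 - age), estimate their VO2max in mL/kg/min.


HRmax = 220 - 29 = 191 bpm
Ratio = HRmax / HRrest = 191 / 63 = 3.0317
VO2max = 15.3 * 3.0317 = 46.39 mL/kg/min

46.39 mL/kg/min


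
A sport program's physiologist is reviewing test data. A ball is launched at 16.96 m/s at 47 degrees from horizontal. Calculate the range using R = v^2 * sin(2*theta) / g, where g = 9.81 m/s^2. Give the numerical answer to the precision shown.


sin(2 * 47) = sin(94) = 0.997564
v^2 = 16.96^2 = 287.6416
R = 287.6416 * 0.997564 / 9.81
= 29.25 m

29.25 m


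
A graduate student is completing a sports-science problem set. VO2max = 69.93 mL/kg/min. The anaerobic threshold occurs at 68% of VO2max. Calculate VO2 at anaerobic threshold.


AT fraction = 68 / 100 = 0.68
AT VO2 = 69.93 * 0.68
= 47.55 mL/kg/min

47.55 mL/kg/min


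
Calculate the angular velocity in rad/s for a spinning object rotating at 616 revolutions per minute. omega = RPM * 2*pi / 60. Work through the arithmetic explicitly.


omega = RPM * 2*pi / 60
= 616 * 6.28318531 / 60
= 64.507 rad/s

64.507 rad/s


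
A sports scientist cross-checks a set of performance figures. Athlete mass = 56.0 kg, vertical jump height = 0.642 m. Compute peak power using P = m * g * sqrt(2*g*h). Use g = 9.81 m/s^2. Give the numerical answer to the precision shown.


sqrt(2 * 9.81 * 0.642) = sqrt(12.59604) = 3.54909 m/s
P = 56.0 * 9.81 * 3.54909
= 1949.73 W

1949.73 W


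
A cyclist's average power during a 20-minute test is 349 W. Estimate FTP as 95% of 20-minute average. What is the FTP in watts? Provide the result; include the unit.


FTP = 20-min power * 0.95
= 349 * 0.95
= 331.55 W

331.55 W


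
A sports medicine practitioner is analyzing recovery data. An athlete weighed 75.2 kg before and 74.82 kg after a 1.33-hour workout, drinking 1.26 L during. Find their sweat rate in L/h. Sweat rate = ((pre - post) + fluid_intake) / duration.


Body mass change = 0.38 kg
Total sweat loss = 0.38 + 1.26 = 1.64 L
Rate = 1.64 / 1.33 = 1.233 L/h

1.233 L/h


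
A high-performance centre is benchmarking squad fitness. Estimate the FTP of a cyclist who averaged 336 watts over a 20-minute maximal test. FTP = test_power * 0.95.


FTP = 336 * 0.95 = 319.2 W

319.2 W


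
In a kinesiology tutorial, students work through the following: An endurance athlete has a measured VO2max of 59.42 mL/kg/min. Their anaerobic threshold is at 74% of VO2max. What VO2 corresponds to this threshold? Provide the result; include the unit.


Anaerobic threshold VO2 = VO2max * 74%
= 59.42 * 0.74
= 43.97 mL/kg/min

43.97 mL/kg/min


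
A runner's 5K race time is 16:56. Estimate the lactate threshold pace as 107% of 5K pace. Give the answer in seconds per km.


Total race time = 16*60 + 56 = 1016 seconds
5K pace = 1016 / 5 = 203.2 sec/km
LT pace = 203.2 * 1.07 = 217.42 sec/km

217.42 s/km


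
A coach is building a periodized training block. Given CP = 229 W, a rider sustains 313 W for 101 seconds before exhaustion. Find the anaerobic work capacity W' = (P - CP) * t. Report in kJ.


Excess power = 313 - 229 = 84 W
Work above CP = 84 * 101 = 8484 J
W' = 8.484 kJ

8.484 kJ


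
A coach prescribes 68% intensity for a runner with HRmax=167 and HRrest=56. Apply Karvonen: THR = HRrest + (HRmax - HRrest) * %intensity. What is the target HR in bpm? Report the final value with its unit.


Heart rate reserve = 167 - 56 = 111
Intensity fraction = 68 / 100 = 0.68
THR = 56 + 111 * 0.68 = 131.48 bpm

131.48 bpm


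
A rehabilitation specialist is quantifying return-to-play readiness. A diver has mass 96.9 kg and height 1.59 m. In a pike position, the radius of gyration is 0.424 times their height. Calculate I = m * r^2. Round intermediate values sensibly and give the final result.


r = 0.424 * 1.59 = 0.67416 m
I = m * r^2 = 96.9 * 0.454492 = 44.04 kg*m^2

44.04 kg*m^2


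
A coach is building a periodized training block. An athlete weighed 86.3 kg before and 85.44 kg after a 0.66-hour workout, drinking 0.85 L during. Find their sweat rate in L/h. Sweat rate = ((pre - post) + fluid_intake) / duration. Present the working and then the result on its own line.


Body mass change = 0.86 kg
Total sweat loss = 0.86 + 0.85 = 1.71 L
Rate = 1.71 / 0.66 = 2.591 L/h

2.591 L/h


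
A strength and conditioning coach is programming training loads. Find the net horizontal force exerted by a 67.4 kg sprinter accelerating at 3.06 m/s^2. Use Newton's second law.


Newton's second law: F = m * a
F = 67.4 * 3.06 = 206.24 N

206.24 N


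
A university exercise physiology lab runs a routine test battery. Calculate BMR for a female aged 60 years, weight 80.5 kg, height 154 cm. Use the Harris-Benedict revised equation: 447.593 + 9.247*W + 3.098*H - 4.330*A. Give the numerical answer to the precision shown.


Substituting values:
W term = 9.247 * 80.5 = 744.3835
H term = 3.098 * 154 = 477.092
A term = 4.330 * 60 = 259.8
BMR = 1409.27 kcal/day

1409.27 kcal/day


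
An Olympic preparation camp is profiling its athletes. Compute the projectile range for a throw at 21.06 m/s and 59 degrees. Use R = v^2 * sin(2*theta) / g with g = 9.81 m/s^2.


Two times the angle = 118 degrees
sin(118) = 0.882948
R = 443.5236 * 0.882948 / 9.81 = 39.919 m

39.919 m


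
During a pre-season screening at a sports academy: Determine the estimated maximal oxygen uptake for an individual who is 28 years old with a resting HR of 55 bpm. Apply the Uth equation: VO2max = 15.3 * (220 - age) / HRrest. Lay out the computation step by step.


HRmax = 220 - 28 = 192
VO2max = 15.3 * (192 / 55)
= 15.3 * 3.4909
= 53.41 mL/kg/min

53.41 mL/kg/min


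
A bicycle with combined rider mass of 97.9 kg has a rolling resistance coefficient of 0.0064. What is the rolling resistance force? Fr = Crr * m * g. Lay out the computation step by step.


Fr = 0.0064 * 97.9 * 9.81
= 0.62656 * 9.81
= 6.147 N

6.147 N


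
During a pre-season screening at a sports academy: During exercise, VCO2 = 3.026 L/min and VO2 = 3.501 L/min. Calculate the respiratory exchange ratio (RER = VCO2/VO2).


RER = VCO2 / VO2
= 3.026 / 3.501
= 0.8643

0.8643


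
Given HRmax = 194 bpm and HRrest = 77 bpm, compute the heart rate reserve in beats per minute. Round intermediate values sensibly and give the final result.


Heart rate reserve = maximum HR minus resting HR
HRR = 194 - 77 = 117 bpm

117 bpm


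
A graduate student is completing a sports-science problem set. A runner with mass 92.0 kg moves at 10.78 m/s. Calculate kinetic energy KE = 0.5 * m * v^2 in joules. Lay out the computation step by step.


v^2 = 10.78^2 = 116.2084
KE = 0.5 * 92.0 * 116.2084
= 5345.59 J

5345.59 J


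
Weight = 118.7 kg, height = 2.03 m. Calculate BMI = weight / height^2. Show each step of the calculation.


height^2 = 2.03^2 = 4.1209
BMI = 118.7 / 4.1209 = 28.8 kg/m^2

28.8 kg/m^2


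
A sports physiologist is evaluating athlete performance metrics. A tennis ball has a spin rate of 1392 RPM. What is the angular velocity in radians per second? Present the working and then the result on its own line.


Convert RPM to rad/s: multiply by 2*pi and divide by 60
omega = 1392 * 2 * pi / 60
= 145.77 rad/s

145.77 rad/s


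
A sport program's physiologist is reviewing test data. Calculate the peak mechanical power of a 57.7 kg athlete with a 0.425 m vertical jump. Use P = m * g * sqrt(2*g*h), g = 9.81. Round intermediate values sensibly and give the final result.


First, sqrt(2gh) = sqrt(2 * 9.81 * 0.425)
= sqrt(8.3385) = 2.887646 m/s
Power = 57.7 * 9.81 * 2.887646 = 1634.51 W

1634.51 W


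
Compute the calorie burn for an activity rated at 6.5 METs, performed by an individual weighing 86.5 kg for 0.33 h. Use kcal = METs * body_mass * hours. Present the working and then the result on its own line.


Product of METs and mass = 6.5 * 86.5 = 562.25
Total kcal = 562.25 * 0.33 = 185.54 kcal

185.54 kcal


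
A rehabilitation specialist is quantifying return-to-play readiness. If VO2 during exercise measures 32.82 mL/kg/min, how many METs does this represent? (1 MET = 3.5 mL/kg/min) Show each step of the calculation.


METs = VO2 / 3.5 = 32.82 / 3.5 = 9.38

9.38 METs


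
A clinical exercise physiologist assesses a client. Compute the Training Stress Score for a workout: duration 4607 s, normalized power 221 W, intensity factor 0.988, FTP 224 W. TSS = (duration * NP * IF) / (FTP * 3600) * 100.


Product = 4607 * 221 * 0.988 = 1005929.236
Base = 224 * 3600 = 806400
TSS = 1005929.236 / 806400 * 100 = 124.74

124.74 TSS


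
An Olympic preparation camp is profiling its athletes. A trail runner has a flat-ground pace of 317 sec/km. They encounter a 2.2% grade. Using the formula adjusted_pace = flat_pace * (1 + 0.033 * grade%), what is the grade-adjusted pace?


Grade factor = 1 + 0.033 * 2.2 = 1.0726
Adjusted = 317 * 1.0726 = 340.01 sec/km

340.01 s/km


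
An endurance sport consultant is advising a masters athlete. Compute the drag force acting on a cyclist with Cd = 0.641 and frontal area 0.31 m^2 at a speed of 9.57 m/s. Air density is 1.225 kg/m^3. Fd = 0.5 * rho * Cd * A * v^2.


Step 1: v^2 = 91.5849
Step 2: Fd = 0.5 * 1.225 * 0.641 * 0.31 * 91.5849
= 11.147 N

11.147 N


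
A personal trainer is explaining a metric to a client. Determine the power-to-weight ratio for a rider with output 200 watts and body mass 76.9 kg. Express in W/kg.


P/W = 200 / 76.9 = 2.601 W/kg

2.601 W/kg


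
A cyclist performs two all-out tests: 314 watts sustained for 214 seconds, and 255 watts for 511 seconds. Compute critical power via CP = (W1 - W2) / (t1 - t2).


W1 = P1 * t1 = 314 * 214 = 67196 J
W2 = P2 * t2 = 255 * 511 = 130305 J
CP = (67196 - 130305) / (214 - 511)
= 212.49 W

212.49 W


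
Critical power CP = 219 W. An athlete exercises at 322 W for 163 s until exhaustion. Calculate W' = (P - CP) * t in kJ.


P - CP = 322 - 219 = 103 W
W' = 103 * 163 = 16789 J
= 16789 / 1000 = 16.789 kJ

16.789 kJ


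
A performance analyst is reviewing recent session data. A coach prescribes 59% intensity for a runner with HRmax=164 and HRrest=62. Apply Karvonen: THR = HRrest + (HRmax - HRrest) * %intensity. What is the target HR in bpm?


Heart rate reserve = 164 - 62 = 102
Intensity fraction = 59 / 100 = 0.59
THR = 62 + 102 * 0.59 = 122.18 bpm

122.18 bpm


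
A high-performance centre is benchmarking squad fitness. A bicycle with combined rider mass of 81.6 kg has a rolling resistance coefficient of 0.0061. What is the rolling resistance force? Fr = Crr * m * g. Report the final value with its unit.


Fr = 0.0061 * 81.6 * 9.81
= 0.49776 * 9.81
= 4.883 N

4.883 N


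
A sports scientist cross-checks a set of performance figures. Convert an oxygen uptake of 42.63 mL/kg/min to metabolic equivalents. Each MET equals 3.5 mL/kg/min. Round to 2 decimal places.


One MET = 3.5 mL/kg/min
Number of METs = 42.63 / 3.5
= 12.18 METs

12.18 METs


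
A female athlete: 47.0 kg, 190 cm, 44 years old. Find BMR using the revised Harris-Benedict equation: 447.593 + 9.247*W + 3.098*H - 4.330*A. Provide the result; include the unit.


Intercept = 447.593
Weight contribution = 9.247 * 47.0 = 434.609
Height contribution = 3.098 * 190 = 588.62
Age contribution = 4.33 * 44 = 190.52
BMR = 447.593 + 434.609 + 588.62 - 190.52
= 1280.3 kcal/day

1280.3 kcal/day


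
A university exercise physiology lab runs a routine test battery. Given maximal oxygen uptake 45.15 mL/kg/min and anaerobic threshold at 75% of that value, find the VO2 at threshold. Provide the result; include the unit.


Percentage as decimal = 0.75
VO2 at AT = 45.15 * 0.75 = 33.86 mL/kg/min

33.86 mL/kg/min


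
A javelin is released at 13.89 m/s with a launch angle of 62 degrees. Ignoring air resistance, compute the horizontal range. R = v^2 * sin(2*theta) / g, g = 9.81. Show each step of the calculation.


Launch speed squared = 192.9321
sin(2 * 62 deg) = 0.829038
Range = 192.9321 * 0.829038 / 9.81
= 16.305 m

16.305 m


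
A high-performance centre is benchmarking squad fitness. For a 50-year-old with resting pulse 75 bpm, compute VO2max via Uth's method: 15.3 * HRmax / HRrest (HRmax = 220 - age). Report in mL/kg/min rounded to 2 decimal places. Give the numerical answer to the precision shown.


Step 1: HRmax = 220 - 50 = 170 bpm
Step 2: Ratio = 170 / 75 = 2.2667
Step 3: VO2max = 15.3 * 2.2667 = 34.68 mL/kg/min

34.68 mL/kg/min


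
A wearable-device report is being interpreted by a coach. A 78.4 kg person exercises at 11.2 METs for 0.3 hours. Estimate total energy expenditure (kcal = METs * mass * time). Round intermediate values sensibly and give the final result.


Energy = METs * mass(kg) * time(h)
= 11.2 * 78.4 * 0.3
= 263.42 kcal

263.42 kcal


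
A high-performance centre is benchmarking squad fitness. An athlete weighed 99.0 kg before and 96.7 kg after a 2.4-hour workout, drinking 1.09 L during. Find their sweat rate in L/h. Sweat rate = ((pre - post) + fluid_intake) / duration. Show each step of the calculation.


Body mass change = 2.3 kg
Total sweat loss = 2.3 + 1.09 = 3.39 L
Rate = 3.39 / 2.4 = 1.413 L/h

1.413 L/h


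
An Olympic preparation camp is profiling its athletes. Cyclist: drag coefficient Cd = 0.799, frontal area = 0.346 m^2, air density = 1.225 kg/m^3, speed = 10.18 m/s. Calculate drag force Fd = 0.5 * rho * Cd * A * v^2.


v^2 = 10.18^2 = 103.6324
Fd = 0.5 * 1.225 * 0.799 * 0.346 * 103.6324
= 17.548 N

17.548 N


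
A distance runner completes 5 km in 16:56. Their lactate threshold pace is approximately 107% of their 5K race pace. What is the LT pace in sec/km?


Convert to seconds: 16 min 56 s = 1016 s
Pace per km = 1016 / 5 = 203.2 s/km
LT pace = 203.2 * 1.07 = 217.42 s/km

217.42 s/km


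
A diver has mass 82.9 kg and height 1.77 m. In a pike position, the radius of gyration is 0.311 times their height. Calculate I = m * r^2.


r = 0.311 * 1.77 = 0.55047 m
I = m * r^2 = 82.9 * 0.303017 = 25.12 kg*m^2

25.12 kg*m^2


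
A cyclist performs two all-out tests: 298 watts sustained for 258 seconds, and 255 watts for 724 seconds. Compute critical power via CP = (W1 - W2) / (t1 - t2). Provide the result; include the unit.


W1 = P1 * t1 = 298 * 258 = 76884 J
W2 = P2 * t2 = 255 * 724 = 184620 J
CP = (76884 - 184620) / (258 - 724)
= 231.19 W

231.19 W


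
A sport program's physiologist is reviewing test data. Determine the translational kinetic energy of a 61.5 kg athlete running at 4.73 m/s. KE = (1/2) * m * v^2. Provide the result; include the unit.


KE = 0.5 * m * v^2
= 0.5 * 61.5 * 4.73^2
= 0.5 * 61.5 * 22.3729
= 687.97 J

687.97 J


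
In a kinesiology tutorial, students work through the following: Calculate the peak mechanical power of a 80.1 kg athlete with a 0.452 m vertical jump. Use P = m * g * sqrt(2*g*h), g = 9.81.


First, sqrt(2gh) = sqrt(2 * 9.81 * 0.452)
= sqrt(8.86824) = 2.977959 m/s
Power = 80.1 * 9.81 * 2.977959 = 2340.02 W

2340.02 W


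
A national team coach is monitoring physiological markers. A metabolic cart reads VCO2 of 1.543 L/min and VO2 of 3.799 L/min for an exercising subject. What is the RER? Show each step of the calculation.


RER = VCO2 / VO2 = 1.543 / 3.799 = 0.4062

0.4062


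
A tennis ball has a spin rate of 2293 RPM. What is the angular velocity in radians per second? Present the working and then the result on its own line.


Convert RPM to rad/s: multiply by 2*pi and divide by 60
omega = 2293 * 2 * pi / 60
= 240.122 rad/s

240.122 rad/s


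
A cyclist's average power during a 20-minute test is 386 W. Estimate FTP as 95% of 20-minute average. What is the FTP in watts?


FTP = 20-min power * 0.95
= 386 * 0.95
= 366.7 W

366.7 W


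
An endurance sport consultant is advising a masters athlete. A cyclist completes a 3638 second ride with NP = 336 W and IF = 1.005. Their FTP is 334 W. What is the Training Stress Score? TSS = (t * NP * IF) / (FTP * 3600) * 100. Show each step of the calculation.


t * NP * IF = 3638 * 336 * 1.005 = 1228479.84
FTP * 3600 = 1202400
TSS = (1228479.84 / 1202400) * 100 = 102.17

102.17 TSS


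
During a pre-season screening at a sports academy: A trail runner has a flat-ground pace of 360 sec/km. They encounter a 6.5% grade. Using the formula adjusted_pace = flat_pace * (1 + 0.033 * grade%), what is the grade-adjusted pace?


Grade factor = 1 + 0.033 * 6.5 = 1.2145
Adjusted = 360 * 1.2145 = 437.22 sec/km

437.22 s/km


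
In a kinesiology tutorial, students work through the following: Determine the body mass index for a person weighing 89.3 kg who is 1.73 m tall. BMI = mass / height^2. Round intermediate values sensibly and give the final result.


BMI = mass / height^2
= 89.3 / 1.73^2
= 89.3 / 2.9929
= 29.84 kg/m^2

29.84 kg/m^2


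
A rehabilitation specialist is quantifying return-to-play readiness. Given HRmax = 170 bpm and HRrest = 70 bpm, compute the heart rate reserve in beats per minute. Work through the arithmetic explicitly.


Heart rate reserve = maximum HR minus resting HR
HRR = 170 - 70 = 100 bpm

100 bpm


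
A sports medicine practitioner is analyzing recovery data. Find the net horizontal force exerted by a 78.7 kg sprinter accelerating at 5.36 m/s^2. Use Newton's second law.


Newton's second law: F = m * a
F = 78.7 * 5.36 = 421.83 N

421.83 N


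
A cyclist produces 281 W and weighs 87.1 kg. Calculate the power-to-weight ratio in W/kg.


P/W = power / mass
= 281 / 87.1
= 3.226 W/kg

3.226 W/kg


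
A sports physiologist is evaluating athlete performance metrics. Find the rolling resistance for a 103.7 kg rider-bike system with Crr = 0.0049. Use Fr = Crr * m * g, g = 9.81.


m * g = 103.7 * 9.81 = 1017.297 N
Fr = 0.0049 * 1017.297 = 4.985 N

4.985 N


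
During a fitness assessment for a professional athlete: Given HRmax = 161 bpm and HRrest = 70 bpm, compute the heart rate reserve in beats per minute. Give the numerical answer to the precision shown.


Heart rate reserve = maximum HR minus resting HR
HRR = 161 - 70 = 91 bpm

91 bpm


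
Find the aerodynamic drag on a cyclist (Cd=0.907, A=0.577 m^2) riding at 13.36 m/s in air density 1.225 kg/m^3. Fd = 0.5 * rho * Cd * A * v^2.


Fd = 0.5 * 1.225 * 0.907 * 0.577 * 13.36^2
= 0.5 * 1.225 * 0.907 * 0.577 * 178.4896
= 57.214 N

57.214 N


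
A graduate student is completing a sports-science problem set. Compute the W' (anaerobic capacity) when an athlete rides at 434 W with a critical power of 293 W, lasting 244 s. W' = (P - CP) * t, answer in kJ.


Above-CP power = 141 W
Duration = 244 s
W' = 141 * 244 = 34404 J
Convert: 34404 / 1000 = 34.404 kJ

34.404 kJ


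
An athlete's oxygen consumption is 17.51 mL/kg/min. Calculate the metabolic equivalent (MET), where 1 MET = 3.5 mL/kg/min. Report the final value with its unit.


MET = VO2 / 3.5
= 17.51 / 3.5
= 5.0 METs

5.0 METs


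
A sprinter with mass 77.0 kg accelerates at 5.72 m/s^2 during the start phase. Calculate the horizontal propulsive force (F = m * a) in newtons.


F = m * a
= 77.0 * 5.72
= 440.44 N

440.44 N


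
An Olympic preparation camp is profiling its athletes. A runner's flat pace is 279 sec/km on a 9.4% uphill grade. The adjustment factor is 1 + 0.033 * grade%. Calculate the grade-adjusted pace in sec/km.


Factor = 1 + 0.033 * 9.4 = 1.3102
Adjusted pace = 279 * 1.3102
= 365.55 sec/km

365.55 s/km


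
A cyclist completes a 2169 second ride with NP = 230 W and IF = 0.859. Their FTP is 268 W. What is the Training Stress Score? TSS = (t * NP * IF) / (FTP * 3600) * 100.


t * NP * IF = 2169 * 230 * 0.859 = 428529.33
FTP * 3600 = 964800
TSS = (428529.33 / 964800) * 100 = 44.42

44.42 TSS


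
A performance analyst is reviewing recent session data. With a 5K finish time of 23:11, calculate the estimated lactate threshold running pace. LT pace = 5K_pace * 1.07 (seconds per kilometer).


Race duration = 1391 s for 5 km
Average pace = 1391 / 5 = 278.2 s/km
LT pace = 278.2 * 1.07
= 297.67 s/km

297.67 s/km


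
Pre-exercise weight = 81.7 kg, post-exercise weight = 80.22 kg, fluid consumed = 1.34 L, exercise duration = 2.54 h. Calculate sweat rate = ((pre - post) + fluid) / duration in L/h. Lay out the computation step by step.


Weight loss = 81.7 - 80.22 = 1.48 kg (approx L)
Total sweat = 1.48 + 1.34 = 2.82 L
Sweat rate = 2.82 / 2.54 = 1.11 L/h

1.11 L/h


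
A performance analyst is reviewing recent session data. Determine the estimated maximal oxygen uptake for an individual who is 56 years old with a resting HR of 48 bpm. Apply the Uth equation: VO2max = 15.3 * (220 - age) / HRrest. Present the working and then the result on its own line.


HRmax = 220 - 56 = 164
VO2max = 15.3 * (164 / 48)
= 15.3 * 3.4167
= 52.28 mL/kg/min

52.28 mL/kg/min


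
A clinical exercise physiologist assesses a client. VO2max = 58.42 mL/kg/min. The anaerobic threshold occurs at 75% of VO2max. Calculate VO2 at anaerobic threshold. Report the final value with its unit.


AT fraction = 75 / 100 = 0.75
AT VO2 = 58.42 * 0.75
= 43.82 mL/kg/min

43.82 mL/kg/min


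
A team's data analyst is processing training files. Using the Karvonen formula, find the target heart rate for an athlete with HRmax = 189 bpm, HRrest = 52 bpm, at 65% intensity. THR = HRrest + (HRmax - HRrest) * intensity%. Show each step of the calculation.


HRR = 189 - 52 = 137
THR = 52 + 137 * 0.65
= 52 + 89.05
= 141.05 bpm

141.05 bpm


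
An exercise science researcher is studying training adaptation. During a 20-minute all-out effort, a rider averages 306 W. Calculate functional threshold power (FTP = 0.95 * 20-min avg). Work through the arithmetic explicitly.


FTP = 0.95 * 306
= 290.7 W

290.7 W


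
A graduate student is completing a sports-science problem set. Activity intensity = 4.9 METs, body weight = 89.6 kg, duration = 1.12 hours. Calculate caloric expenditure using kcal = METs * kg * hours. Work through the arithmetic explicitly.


kcal = 4.9 * 89.6 * 1.12
= 439.04 * 1.12
= 491.72 kcal

491.72 kcal


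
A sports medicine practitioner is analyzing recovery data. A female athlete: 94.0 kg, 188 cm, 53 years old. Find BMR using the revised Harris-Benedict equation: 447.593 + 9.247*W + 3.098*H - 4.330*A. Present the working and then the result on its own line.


Intercept = 447.593
Weight contribution = 9.247 * 94.0 = 869.218
Height contribution = 3.098 * 188 = 582.424
Age contribution = 4.33 * 53 = 229.49
BMR = 447.593 + 869.218 + 582.424 - 229.49
= 1669.75 kcal/day

1669.75 kcal/day


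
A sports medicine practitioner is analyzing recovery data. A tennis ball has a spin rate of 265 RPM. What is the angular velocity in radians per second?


Convert RPM to rad/s: multiply by 2*pi and divide by 60
omega = 265 * 2 * pi / 60
= 27.751 rad/s

27.751 rad/s


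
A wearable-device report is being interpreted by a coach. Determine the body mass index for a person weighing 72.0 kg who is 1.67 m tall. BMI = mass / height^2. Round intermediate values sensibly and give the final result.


BMI = mass / height^2
= 72.0 / 1.67^2
= 72.0 / 2.7889
= 25.82 kg/m^2

25.82 kg/m^2


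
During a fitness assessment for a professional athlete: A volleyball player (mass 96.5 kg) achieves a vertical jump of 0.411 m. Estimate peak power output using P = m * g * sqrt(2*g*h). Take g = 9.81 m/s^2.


2 * g * h = 2 * 9.81 * 0.411 = 8.06382
sqrt(8.06382) = 2.839687 m/s
P = 96.5 * 9.81 * 2.839687 = 2688.23 W

2688.23 W


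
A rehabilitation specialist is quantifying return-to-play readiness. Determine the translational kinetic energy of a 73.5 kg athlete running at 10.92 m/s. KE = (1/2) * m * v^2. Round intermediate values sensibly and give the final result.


KE = 0.5 * m * v^2
= 0.5 * 73.5 * 10.92^2
= 0.5 * 73.5 * 119.2464
= 4382.31 J

4382.31 J


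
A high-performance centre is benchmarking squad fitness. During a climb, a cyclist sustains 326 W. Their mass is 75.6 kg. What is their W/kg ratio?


Power-to-weight = 326 W / 75.6 kg
= 4.312 W/kg

4.312 W/kg


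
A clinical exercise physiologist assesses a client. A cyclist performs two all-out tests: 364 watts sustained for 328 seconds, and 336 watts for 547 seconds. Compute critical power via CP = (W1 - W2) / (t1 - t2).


W1 = P1 * t1 = 364 * 328 = 119392 J
W2 = P2 * t2 = 336 * 547 = 183792 J
CP = (119392 - 183792) / (328 - 547)
= 294.06 W

294.06 W


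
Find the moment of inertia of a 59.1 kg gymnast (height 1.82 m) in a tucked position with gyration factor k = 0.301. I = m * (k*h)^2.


Radius of gyration = 0.301 * 1.82 = 0.54782 m
I = 59.1 * 0.54782^2
= 59.1 * 0.300107
= 17.736 kg*m^2

17.736 kg*m^2


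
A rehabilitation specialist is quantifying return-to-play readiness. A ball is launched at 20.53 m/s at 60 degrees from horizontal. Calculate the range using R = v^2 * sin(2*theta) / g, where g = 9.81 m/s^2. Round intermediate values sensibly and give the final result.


sin(2 * 60) = sin(120) = 0.866025
v^2 = 20.53^2 = 421.4809
R = 421.4809 * 0.866025 / 9.81
= 37.208 m

37.208 m


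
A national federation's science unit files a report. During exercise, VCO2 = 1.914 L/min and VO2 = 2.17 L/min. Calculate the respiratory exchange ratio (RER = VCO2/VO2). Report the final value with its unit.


RER = VCO2 / VO2
= 1.914 / 2.17
= 0.882

0.882


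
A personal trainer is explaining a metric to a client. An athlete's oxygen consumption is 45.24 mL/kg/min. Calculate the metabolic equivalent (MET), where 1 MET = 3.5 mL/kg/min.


MET = VO2 / 3.5
= 45.24 / 3.5
= 12.93 METs

12.93 METs


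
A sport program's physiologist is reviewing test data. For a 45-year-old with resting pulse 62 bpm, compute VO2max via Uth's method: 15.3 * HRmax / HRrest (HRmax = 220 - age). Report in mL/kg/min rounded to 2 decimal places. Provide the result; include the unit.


Step 1: HRmax = 220 - 45 = 175 bpm
Step 2: Ratio = 175 / 62 = 2.8226
Step 3: VO2max = 15.3 * 2.8226 = 43.19 mL/kg/min

43.19 mL/kg/min


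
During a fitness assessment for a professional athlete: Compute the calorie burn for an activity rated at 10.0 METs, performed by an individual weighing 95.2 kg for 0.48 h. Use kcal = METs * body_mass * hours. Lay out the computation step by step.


Product of METs and mass = 10.0 * 95.2 = 952.0
Total kcal = 952.0 * 0.48 = 456.96 kcal

456.96 kcal


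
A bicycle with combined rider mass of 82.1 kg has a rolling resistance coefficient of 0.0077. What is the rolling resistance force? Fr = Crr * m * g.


Fr = 0.0077 * 82.1 * 9.81
= 0.63217 * 9.81
= 6.202 N

6.202 N


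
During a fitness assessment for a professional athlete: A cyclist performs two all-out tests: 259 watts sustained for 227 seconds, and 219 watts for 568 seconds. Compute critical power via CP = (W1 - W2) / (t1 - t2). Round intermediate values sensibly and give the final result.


W1 = P1 * t1 = 259 * 227 = 58793 J
W2 = P2 * t2 = 219 * 568 = 124392 J
CP = (58793 - 124392) / (227 - 568)
= 192.37 W

192.37 W


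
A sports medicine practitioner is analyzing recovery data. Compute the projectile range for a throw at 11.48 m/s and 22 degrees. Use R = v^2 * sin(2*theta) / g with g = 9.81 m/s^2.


Two times the angle = 44 degrees
sin(44) = 0.694658
R = 131.7904 * 0.694658 / 9.81 = 9.332 m

9.332 m


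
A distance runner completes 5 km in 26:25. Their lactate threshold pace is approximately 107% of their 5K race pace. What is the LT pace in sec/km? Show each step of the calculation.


Convert to seconds: 26 min 25 s = 1585 s
Pace per km = 1585 / 5 = 317.0 s/km
LT pace = 317.0 * 1.07 = 339.19 s/km

339.19 s/km


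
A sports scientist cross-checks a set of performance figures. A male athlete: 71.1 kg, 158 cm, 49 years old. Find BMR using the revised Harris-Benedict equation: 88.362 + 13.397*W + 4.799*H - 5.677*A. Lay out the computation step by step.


Intercept = 88.362
Weight contribution = 13.397 * 71.1 = 952.5267
Height contribution = 4.799 * 158 = 758.242
Age contribution = 5.677 * 49 = 278.173
BMR = 88.362 + 952.5267 + 758.242 - 278.173
= 1520.96 kcal/day

1520.96 kcal/day


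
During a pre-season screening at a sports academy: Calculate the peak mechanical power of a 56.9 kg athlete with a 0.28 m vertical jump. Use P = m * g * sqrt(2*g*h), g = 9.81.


First, sqrt(2gh) = sqrt(2 * 9.81 * 0.28)
= sqrt(5.4936) = 2.343843 m/s
Power = 56.9 * 9.81 * 2.343843 = 1308.31 W

1308.31 W


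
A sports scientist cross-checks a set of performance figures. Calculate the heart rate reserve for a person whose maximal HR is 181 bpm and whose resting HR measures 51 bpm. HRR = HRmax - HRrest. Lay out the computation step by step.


HRmax = 181 bpm
HRrest = 51 bpm
HRR = 181 - 51 = 130 bpm

130 bpm


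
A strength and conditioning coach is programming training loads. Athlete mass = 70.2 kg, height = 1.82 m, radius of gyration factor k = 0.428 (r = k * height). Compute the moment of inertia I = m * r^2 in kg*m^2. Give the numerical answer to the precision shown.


r = k * height = 0.428 * 1.82 = 0.77896 m
r^2 = 0.77896^2 = 0.606779
I = 70.2 * 0.606779 = 42.596 kg*m^2

42.596 kg*m^2


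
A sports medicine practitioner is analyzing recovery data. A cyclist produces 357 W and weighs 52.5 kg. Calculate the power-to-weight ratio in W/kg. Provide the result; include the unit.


P/W = power / mass
= 357 / 52.5
= 6.8 W/kg

6.8 W/kg


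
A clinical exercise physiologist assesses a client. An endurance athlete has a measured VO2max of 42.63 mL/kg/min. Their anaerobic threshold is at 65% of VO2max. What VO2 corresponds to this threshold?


Anaerobic threshold VO2 = VO2max * 65%
= 42.63 * 0.65
= 27.71 mL/kg/min

27.71 mL/kg/min


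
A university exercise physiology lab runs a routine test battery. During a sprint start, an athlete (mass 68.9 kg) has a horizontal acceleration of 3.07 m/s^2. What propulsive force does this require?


Propulsive force = mass * acceleration
= 68.9 kg * 3.07 m/s^2
= 211.52 N

211.52 N


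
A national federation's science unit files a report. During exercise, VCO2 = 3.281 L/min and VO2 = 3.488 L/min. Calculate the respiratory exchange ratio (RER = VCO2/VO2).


RER = VCO2 / VO2
= 3.281 / 3.488
= 0.9407

0.9407


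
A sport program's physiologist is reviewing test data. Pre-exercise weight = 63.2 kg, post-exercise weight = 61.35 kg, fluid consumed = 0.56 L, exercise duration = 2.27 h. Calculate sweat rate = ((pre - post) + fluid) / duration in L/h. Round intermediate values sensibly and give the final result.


Weight loss = 63.2 - 61.35 = 1.85 kg (approx L)
Total sweat = 1.85 + 0.56 = 2.41 L
Sweat rate = 2.41 / 2.27 = 1.062 L/h

1.062 L/h


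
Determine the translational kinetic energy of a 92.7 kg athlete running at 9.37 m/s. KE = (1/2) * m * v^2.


KE = 0.5 * m * v^2
= 0.5 * 92.7 * 9.37^2
= 0.5 * 92.7 * 87.7969
= 4069.39 J

4069.39 J


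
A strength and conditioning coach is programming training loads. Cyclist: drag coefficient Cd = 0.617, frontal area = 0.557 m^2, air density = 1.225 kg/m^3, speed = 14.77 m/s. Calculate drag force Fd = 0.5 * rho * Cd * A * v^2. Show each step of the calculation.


v^2 = 14.77^2 = 218.1529
Fd = 0.5 * 1.225 * 0.617 * 0.557 * 218.1529
= 45.921 N

45.921 N


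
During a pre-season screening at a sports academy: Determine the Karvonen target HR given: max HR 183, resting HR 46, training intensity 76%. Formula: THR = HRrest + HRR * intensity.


HRR = HRmax - HRrest = 183 - 46 = 137
THR = 46 + 137 * 0.76
= 150.12 bpm

150.12 bpm


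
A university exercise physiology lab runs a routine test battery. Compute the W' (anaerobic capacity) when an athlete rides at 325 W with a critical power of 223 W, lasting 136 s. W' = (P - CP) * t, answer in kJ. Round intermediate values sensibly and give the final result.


Above-CP power = 102 W
Duration = 136 s
W' = 102 * 136 = 13872 J
Convert: 13872 / 1000 = 13.872 kJ

13.872 kJ


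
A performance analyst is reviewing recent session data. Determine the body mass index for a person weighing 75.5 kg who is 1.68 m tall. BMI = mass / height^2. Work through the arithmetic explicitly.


BMI = mass / height^2
= 75.5 / 1.68^2
= 75.5 / 2.8224
= 26.75 kg/m^2

26.75 kg/m^2


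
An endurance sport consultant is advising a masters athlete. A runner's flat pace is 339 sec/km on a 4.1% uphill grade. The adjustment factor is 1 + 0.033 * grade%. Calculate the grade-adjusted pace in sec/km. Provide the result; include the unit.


Factor = 1 + 0.033 * 4.1 = 1.1353
Adjusted pace = 339 * 1.1353
= 384.87 sec/km

384.87 s/km


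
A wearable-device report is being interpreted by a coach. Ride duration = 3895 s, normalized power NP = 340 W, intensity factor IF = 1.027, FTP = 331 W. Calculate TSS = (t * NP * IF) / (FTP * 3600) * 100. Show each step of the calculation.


Numerator = 3895 * 340 * 1.027 = 1360056.1
Denominator = 331 * 3600 = 1191600
TSS = 1360056.1 / 1191600 * 100
= 114.14

114.14 TSS


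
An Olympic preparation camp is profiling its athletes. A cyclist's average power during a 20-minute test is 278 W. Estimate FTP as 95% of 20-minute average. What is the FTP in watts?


FTP = 20-min power * 0.95
= 278 * 0.95
= 264.1 W

264.1 W


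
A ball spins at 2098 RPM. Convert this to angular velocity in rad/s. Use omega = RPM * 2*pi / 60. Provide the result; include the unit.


omega = 2098 * 2 * pi / 60
= 2098 * 6.28318531 / 60
= 13182.123 / 60
= 219.702 rad/s

219.702 rad/s


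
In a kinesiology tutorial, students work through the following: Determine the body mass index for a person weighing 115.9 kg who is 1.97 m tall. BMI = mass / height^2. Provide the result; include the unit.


BMI = mass / height^2
= 115.9 / 1.97^2
= 115.9 / 3.8809
= 29.86 kg/m^2

29.86 kg/m^2


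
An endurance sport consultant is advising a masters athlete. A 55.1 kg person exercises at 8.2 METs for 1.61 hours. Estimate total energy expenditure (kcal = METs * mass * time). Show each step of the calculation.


Energy = METs * mass(kg) * time(h)
= 8.2 * 55.1 * 1.61
= 727.43 kcal

727.43 kcal


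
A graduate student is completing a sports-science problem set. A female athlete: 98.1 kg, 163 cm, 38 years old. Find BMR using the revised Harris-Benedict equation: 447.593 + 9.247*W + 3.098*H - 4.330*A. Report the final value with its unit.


Intercept = 447.593
Weight contribution = 9.247 * 98.1 = 907.1307
Height contribution = 3.098 * 163 = 504.974
Age contribution = 4.33 * 38 = 164.54
BMR = 447.593 + 907.1307 + 504.974 - 164.54
= 1695.16 kcal/day

1695.16 kcal/day


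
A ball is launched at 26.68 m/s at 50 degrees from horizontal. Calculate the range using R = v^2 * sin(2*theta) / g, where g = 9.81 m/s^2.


sin(2 * 50) = sin(100) = 0.984808
v^2 = 26.68^2 = 711.8224
R = 711.8224 * 0.984808 / 9.81
= 71.459 m

71.459 m


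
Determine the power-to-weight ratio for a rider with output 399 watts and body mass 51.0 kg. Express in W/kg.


P/W = 399 / 51.0 = 7.824 W/kg

7.824 W/kg


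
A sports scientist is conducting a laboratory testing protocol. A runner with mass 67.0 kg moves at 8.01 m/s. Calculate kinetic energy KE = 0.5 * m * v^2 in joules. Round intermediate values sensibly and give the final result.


v^2 = 8.01^2 = 64.1601
KE = 0.5 * 67.0 * 64.1601
= 2149.36 J

2149.36 J


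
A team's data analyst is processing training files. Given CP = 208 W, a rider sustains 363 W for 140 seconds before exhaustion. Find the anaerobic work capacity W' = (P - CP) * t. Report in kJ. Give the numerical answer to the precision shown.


Excess power = 363 - 208 = 155 W
Work above CP = 155 * 140 = 21700 J
W' = 21.7 kJ

21.7 kJ


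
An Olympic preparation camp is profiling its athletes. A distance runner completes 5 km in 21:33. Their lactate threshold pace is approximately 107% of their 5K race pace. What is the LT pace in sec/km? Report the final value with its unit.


Convert to seconds: 21 min 33 s = 1293 s
Pace per km = 1293 / 5 = 258.6 s/km
LT pace = 258.6 * 1.07 = 276.7 s/km

276.7 s/km


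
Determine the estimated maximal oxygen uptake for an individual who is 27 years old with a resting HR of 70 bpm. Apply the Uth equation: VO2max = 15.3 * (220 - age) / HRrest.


HRmax = 220 - 27 = 193
VO2max = 15.3 * (193 / 70)
= 15.3 * 2.7571
= 42.18 mL/kg/min

42.18 mL/kg/min


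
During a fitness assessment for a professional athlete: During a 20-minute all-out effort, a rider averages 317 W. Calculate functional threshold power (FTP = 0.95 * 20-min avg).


FTP = 0.95 * 317
= 301.15 W

301.15 W


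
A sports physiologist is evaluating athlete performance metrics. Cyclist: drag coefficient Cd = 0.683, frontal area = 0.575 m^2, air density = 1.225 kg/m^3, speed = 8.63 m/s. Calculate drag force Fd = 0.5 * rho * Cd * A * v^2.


v^2 = 8.63^2 = 74.4769
Fd = 0.5 * 1.225 * 0.683 * 0.575 * 74.4769
= 17.915 N

17.915 N


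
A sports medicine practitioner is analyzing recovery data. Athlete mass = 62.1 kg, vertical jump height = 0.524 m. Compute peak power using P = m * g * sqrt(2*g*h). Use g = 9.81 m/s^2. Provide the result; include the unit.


sqrt(2 * 9.81 * 0.524) = sqrt(10.28088) = 3.206381 m/s
P = 62.1 * 9.81 * 3.206381
= 1953.33 W

1953.33 W
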